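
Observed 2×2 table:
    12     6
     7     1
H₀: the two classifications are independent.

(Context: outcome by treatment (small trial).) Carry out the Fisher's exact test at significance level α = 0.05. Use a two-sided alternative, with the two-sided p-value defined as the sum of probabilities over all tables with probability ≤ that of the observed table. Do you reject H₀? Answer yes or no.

Margins: r₁=18, r₂=8, c₁=19, c₂=7, n=26
p_obs = C(18,12)·C(8,7)/C(26,19); sum pmf over tables with pmf ≤ p_obs
p-value (two-sided) = 0.37479
At α=0.05: p ≥ α → fail to reject H₀

reject H₀: no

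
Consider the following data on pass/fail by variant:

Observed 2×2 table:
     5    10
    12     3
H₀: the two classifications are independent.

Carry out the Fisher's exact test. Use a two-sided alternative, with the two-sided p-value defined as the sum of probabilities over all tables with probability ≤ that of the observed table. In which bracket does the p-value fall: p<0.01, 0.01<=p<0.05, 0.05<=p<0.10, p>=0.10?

p-value bracket: 0.01<=p<0.05

Margins: r₁=15, r₂=15, c₁=17, c₂=13, n=30
p_obs = C(15,5)·C(15,12)/C(30,17); sum pmf over tables with pmf ≤ p_obs
p-value (two-sided) = 0.02533
→ bracket: 0.01<=p<0.05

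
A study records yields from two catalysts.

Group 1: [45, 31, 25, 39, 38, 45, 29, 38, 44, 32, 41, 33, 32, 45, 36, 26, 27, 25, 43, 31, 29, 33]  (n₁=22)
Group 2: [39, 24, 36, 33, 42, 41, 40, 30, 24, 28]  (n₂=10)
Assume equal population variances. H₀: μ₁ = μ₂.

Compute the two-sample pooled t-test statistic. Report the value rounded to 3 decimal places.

test statistic = 0.443

x̄₁=34.864, s₁=6.868, n₁=22
x̄₂=33.700, s₂=6.913, n₂=10
s_p² = [21·6.868² + 9·6.913²]/30 = 47.3564
SE = √(s_p²·(1/22+1/10)) = 2.6245
t = (34.864−33.700)/2.6245 = 0.4434
df = 30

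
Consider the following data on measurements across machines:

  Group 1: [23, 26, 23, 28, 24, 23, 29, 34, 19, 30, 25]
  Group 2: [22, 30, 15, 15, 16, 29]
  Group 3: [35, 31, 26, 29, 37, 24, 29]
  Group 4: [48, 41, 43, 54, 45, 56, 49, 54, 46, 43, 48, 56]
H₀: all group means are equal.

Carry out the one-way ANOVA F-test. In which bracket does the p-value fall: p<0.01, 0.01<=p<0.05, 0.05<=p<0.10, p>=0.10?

p-value bracket: p<0.01

Group means [25.82, 21.17, 30.14, 48.58], grand mean 33.472
SSB = Σnᵢ(x̄ᵢ−x̄)² = 4370.729; SSW = ΣΣ(x−x̄ᵢ)² = 854.244
MSB = 4370.729/3 = 1456.9096; MSW = 854.244/32 = 26.6951
F = MSB/MSW = 54.5759
df = (3, 32)
p-value (upper-tail) = 0.00000
→ bracket: p<0.01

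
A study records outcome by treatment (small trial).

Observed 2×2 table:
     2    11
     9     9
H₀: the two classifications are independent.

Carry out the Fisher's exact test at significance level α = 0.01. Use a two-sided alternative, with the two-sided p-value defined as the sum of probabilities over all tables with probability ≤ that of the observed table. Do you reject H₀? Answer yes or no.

Margins: r₁=13, r₂=18, c₁=11, c₂=20, n=31
p_obs = C(13,2)·C(18,9)/C(31,11); sum pmf over tables with pmf ≤ p_obs
p-value (two-sided) = 0.06564
At α=0.01: p ≥ α → fail to reject H₀

reject H₀: no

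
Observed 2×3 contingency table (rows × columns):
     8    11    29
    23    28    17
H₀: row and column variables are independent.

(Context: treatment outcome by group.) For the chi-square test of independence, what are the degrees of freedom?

degrees of freedom = 2

df = (r−1)(c−1) = (2−1)·(3−1) = 2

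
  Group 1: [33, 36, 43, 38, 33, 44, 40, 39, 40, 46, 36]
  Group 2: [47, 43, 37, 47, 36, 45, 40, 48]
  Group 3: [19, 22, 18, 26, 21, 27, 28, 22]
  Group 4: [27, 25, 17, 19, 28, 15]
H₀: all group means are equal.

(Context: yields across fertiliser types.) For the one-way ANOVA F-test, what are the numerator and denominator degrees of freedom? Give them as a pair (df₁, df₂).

k = 4 groups, N = 33 total
df = (k−1, N−k) = (4−1, 33−4) = (3, 29)

degrees of freedom = [3, 29]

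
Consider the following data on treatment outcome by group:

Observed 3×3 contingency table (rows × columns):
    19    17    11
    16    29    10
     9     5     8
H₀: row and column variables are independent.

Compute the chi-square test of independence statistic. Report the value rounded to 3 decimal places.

test statistic = 7.252

Row totals [47, 55, 22], col totals [44, 51, 29], n=124
χ² = (19−16.68)²/16.68 + (17−19.33)²/19.33 + (11−10.99)²/10.99 + (16−19.52)²/19.52 + (29−22.62)²/22.62 + (10−12.86)²/12.86 + (9−7.81)²/7.81 + (5−9.05)²/9.05 + (8−5.15)²/5.15 = 7.2518
df = 4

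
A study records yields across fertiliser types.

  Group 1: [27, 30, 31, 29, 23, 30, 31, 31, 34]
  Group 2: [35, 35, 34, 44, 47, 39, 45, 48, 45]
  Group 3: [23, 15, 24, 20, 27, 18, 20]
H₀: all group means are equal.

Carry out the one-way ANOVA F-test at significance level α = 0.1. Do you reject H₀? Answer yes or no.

reject H₀: yes

Group means [29.56, 41.33, 21.00], grand mean 31.400
SSB = Σnᵢ(x̄ᵢ−x̄)² = 1675.778; SSW = ΣΣ(x−x̄ᵢ)² = 422.222
MSB = 1675.778/2 = 837.8889; MSW = 422.222/22 = 19.1919
F = MSB/MSW = 43.6584
df = (2, 22)
p-value (upper-tail) = 0.00000
At α=0.1: p < α → reject H₀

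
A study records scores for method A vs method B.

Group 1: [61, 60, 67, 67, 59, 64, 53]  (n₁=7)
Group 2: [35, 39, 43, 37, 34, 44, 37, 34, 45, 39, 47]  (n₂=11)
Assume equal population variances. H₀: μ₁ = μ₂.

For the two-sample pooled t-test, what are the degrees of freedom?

df = n₁ + n₂ − 2 = 7 + 11 − 2 = 16

degrees of freedom = 16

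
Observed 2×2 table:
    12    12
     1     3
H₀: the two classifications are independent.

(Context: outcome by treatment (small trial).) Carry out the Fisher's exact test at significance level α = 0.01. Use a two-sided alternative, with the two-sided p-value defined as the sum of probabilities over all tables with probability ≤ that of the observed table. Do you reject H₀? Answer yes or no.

reject H₀: no

Margins: r₁=24, r₂=4, c₁=13, c₂=15, n=28
p_obs = C(24,12)·C(4,1)/C(28,13); sum pmf over tables with pmf ≤ p_obs
p-value (two-sided) = 0.60000
At α=0.01: p ≥ α → fail to reject H₀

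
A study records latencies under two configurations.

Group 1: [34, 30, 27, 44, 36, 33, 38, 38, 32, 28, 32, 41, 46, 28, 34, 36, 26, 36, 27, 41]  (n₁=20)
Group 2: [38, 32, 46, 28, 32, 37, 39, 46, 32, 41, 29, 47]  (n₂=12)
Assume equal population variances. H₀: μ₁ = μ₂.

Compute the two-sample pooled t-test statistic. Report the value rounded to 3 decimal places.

test statistic = -1.286

x̄₁=34.350, s₁=5.815, n₁=20
x̄₂=37.250, s₂=6.757, n₂=12
s_p² = [19·5.815² + 11·6.757²]/30 = 38.1600
SE = √(s_p²·(1/20+1/12)) = 2.2557
t = (34.350−37.250)/2.2557 = -1.2857
df = 30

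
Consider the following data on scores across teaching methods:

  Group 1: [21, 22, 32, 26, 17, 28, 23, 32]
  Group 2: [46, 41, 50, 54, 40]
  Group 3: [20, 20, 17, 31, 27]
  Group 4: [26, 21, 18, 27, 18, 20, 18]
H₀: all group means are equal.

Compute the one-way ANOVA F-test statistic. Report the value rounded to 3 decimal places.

test statistic = 26.975

Group means [25.12, 46.20, 23.00, 21.14], grand mean 27.800
SSB = Σnᵢ(x̄ᵢ−x̄)² = 2175.468; SSW = ΣΣ(x−x̄ᵢ)² = 564.532
MSB = 2175.468/3 = 725.1560; MSW = 564.532/21 = 26.8825
F = MSB/MSW = 26.9750
df = (3, 21)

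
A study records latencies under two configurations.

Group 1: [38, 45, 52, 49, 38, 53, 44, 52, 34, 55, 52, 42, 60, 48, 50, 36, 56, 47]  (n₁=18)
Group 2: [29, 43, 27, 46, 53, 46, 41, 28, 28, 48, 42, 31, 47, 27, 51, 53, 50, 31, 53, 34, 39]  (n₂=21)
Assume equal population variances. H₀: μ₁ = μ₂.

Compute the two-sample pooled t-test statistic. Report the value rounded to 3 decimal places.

x̄₁=47.278, s₁=7.387, n₁=18
x̄₂=40.333, s₂=9.671, n₂=21
s_p² = [17·7.387² + 20·9.671²]/37 = 75.6291
SE = √(s_p²·(1/18+1/21)) = 2.7934
t = (47.278−40.333)/2.7934 = 2.4860
df = 37

test statistic = 2.486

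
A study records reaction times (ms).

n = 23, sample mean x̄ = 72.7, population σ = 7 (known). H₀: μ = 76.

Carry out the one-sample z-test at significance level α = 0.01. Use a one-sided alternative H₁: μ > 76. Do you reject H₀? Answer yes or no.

SE = σ/√n = 7/√23 = 1.4596
z = (x̄−μ₀)/SE = (72.7−76)/1.4596 = -2.2609
p-value (one-sided, H₁ greater) = 0.98812
At α=0.01: p ≥ α → fail to reject H₀

reject H₀: no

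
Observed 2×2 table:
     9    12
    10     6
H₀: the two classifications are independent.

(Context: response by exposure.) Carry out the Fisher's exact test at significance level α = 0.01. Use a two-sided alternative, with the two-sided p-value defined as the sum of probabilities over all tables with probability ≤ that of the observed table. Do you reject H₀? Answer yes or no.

reject H₀: no

Margins: r₁=21, r₂=16, c₁=19, c₂=18, n=37
p_obs = C(21,9)·C(16,10)/C(37,19); sum pmf over tables with pmf ≤ p_obs
p-value (two-sided) = 0.32454
At α=0.01: p ≥ α → fail to reject H₀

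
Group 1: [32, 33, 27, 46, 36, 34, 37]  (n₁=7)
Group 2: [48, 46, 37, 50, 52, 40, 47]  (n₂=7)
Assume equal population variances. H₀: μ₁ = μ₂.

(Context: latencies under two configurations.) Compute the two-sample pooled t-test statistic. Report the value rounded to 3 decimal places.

test statistic = -3.574

x̄₁=35.000, s₁=5.831, n₁=7
x̄₂=45.714, s₂=5.376, n₂=7
s_p² = [6·5.831² + 6·5.376²]/12 = 31.4524
SE = √(s_p²·(1/7+1/7)) = 2.9977
t = (35.000−45.714)/2.9977 = -3.5741
df = 12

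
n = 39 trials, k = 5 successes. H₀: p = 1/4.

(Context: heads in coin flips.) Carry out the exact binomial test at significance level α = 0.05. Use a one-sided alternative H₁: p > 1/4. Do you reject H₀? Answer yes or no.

reject H₀: no

Exact binomial: n=39, k=5, p₀=1/4=0.2500
P(X≥5) from Σ C(n,i)·p₀^i·(1−p₀)^(n−i)
p-value (one-sided, H₁ greater) = 0.98055
At α=0.05: p ≥ α → fail to reject H₀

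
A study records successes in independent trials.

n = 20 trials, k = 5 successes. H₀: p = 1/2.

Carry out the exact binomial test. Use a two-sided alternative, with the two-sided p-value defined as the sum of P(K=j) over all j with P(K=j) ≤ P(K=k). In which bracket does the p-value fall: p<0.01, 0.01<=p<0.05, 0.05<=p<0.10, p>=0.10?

p-value bracket: 0.01<=p<0.05

Exact binomial: n=20, k=5, p₀=1/2=0.5000
P(X=j) = C(n,j)·p₀^j·(1−p₀)^(n−j); p = Σ P(X=j) over j with P(X=j) ≤ P(X=5)
p-value (two-sided) = 0.04139
→ bracket: 0.01<=p<0.05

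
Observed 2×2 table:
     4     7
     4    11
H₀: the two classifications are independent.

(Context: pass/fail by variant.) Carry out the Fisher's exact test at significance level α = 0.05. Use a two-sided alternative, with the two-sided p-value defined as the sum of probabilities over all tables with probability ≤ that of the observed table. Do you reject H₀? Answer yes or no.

Margins: r₁=11, r₂=15, c₁=8, c₂=18, n=26
p_obs = C(11,4)·C(15,4)/C(26,8); sum pmf over tables with pmf ≤ p_obs
p-value (two-sided) = 0.68284
At α=0.05: p ≥ α → fail to reject H₀

reject H₀: no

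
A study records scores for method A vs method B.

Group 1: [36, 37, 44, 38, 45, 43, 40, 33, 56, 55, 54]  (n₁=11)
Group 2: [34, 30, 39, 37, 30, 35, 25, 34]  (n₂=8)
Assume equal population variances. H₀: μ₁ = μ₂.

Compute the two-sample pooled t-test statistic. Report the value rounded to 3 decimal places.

x̄₁=43.727, s₁=8.076, n₁=11
x̄₂=33.000, s₂=4.472, n₂=8
s_p² = [10·8.076² + 7·4.472²]/17 = 46.5989
SE = √(s_p²·(1/11+1/8)) = 3.1719
t = (43.727−33.000)/3.1719 = 3.3819
df = 17

test statistic = 3.382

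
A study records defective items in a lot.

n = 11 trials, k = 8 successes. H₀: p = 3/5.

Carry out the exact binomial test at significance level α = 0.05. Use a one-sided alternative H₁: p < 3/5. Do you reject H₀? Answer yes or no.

Exact binomial: n=11, k=8, p₀=3/5=0.6000
P(X≤8) from Σ C(n,i)·p₀^i·(1−p₀)^(n−i)
p-value (one-sided, H₁ less) = 0.88108
At α=0.05: p ≥ α → fail to reject H₀

reject H₀: no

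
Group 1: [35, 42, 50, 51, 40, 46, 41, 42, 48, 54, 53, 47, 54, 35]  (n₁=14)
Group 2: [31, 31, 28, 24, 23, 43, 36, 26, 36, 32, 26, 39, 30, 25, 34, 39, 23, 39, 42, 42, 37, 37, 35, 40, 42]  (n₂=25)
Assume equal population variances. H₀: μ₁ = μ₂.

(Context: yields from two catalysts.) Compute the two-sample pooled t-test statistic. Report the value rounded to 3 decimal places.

x̄₁=45.571, s₁=6.536, n₁=14
x̄₂=33.600, s₂=6.557, n₂=25
s_p² = [13·6.536² + 24·6.557²]/37 = 42.9035
SE = √(s_p²·(1/14+1/25)) = 2.1865
t = (45.571−33.600)/2.1865 = 5.4752
df = 37

test statistic = 5.475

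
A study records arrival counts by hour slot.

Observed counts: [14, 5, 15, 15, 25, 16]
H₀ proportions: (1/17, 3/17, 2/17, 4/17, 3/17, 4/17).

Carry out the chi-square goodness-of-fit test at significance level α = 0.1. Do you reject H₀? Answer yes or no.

reject H₀: yes

n = 90; E_i = n·p_i = [5.29, 15.88, 10.59, 21.18, 15.88, 21.18]
χ² = (14−5.29)²/5.29 + (5−15.88)²/15.88 + (15−10.59)²/10.59 + (15−21.18)²/21.18 + (25−15.88)²/15.88 + (16−21.18)²/21.18 = 31.9120
df = 5
p-value (upper-tail) = 0.00001
At α=0.1: p < α → reject H₀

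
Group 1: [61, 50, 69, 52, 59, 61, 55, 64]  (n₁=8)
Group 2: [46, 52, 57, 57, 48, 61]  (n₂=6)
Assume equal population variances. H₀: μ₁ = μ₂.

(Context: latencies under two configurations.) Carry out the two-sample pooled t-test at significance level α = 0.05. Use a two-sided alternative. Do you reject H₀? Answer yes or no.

x̄₁=58.875, s₁=6.312, n₁=8
x̄₂=53.500, s₂=5.822, n₂=6
s_p² = [7·6.312² + 5·5.822²]/12 = 37.3646
SE = √(s_p²·(1/8+1/6)) = 3.3012
t = (58.875−53.500)/3.3012 = 1.6282
df = 12
p-value (two-sided) = 0.12944
At α=0.05: p ≥ α → fail to reject H₀

reject H₀: no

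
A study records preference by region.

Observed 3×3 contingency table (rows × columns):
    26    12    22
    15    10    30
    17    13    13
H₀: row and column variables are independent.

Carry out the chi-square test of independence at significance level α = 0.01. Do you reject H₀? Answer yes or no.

Row totals [60, 55, 43], col totals [58, 35, 65], n=158
χ² = (26−22.03)²/22.03 + (12−13.29)²/13.29 + (22−24.68)²/24.68 + (15−20.19)²/20.19 + (10−12.18)²/12.18 + (30−22.63)²/22.63 + (17−15.78)²/15.78 + (13−9.53)²/9.53 + (13−17.69)²/17.69 = 7.8671
df = 4
p-value (upper-tail) = 0.09657
At α=0.01: p ≥ α → fail to reject H₀

reject H₀: no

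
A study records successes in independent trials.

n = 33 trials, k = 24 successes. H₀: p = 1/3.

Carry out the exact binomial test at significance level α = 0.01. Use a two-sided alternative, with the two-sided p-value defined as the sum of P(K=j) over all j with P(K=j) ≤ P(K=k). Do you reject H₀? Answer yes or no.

Exact binomial: n=33, k=24, p₀=1/3=0.3333
P(X=j) = C(n,j)·p₀^j·(1−p₀)^(n−j); p = Σ P(X=j) over j with P(X=j) ≤ P(X=24)
p-value (two-sided) = 0.00001
At α=0.01: p < α → reject H₀

reject H₀: yes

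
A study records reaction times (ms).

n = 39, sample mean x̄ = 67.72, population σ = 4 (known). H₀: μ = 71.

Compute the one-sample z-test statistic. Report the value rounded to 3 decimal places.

test statistic = -5.121

SE = σ/√n = 4/√39 = 0.6405
z = (x̄−μ₀)/SE = (67.72−71)/0.6405 = -5.1209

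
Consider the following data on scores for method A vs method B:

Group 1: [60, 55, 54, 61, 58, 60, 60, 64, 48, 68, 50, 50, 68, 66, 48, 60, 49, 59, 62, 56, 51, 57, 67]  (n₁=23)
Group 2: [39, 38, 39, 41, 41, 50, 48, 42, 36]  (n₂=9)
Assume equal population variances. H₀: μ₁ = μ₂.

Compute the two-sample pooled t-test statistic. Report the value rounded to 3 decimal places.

x̄₁=57.870, s₁=6.434, n₁=23
x̄₂=41.556, s₂=4.613, n₂=9
s_p² = [22·6.434² + 8·4.613²]/30 = 36.0277
SE = √(s_p²·(1/23+1/9)) = 2.3600
t = (57.870−41.556)/2.3600 = 6.9128
df = 30

test statistic = 6.913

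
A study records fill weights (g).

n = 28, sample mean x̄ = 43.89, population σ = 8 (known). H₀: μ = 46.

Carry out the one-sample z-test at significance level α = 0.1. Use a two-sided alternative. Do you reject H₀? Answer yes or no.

reject H₀: no

SE = σ/√n = 8/√28 = 1.5119
z = (x̄−μ₀)/SE = (43.89−46)/1.5119 = -1.3956
p-value (two-sided) = 0.16282
At α=0.1: p ≥ α → fail to reject H₀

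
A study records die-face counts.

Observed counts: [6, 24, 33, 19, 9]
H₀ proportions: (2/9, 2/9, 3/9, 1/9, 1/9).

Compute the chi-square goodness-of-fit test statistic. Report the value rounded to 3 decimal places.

n = 91; E_i = n·p_i = [20.22, 20.22, 30.33, 10.11, 10.11]
χ² = (6−20.22)²/20.22 + (24−20.22)²/20.22 + (33−30.33)²/30.33 + (19−10.11)²/10.11 + (9−10.11)²/10.11 = 18.8791
df = 4

test statistic = 18.879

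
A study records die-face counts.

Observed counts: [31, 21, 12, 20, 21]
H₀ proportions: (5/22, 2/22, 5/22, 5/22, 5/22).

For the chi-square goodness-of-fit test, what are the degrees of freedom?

degrees of freedom = 4

df = k − 1 = 5 − 1 = 4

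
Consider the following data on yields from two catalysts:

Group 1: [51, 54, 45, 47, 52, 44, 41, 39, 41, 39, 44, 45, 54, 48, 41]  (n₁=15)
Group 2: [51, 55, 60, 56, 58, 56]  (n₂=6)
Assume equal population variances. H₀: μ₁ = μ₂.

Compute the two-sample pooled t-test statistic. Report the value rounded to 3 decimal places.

x̄₁=45.667, s₁=5.178, n₁=15
x̄₂=56.000, s₂=3.033, n₂=6
s_p² = [14·5.178² + 5·3.033²]/19 = 22.1754
SE = √(s_p²·(1/15+1/6)) = 2.2747
t = (45.667−56.000)/2.2747 = -4.5427
df = 19

test statistic = -4.543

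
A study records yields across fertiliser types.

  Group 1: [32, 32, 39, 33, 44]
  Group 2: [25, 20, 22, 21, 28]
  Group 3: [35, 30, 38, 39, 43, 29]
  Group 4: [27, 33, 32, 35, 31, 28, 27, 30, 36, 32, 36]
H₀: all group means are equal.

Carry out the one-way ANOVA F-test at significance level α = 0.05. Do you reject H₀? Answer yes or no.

reject H₀: yes

Group means [36.00, 23.20, 35.67, 31.55], grand mean 31.741
SSB = Σnᵢ(x̄ᵢ−x̄)² = 548.325; SSW = ΣΣ(x−x̄ᵢ)² = 414.861
MSB = 548.325/3 = 182.7749; MSW = 414.861/23 = 18.0374
F = MSB/MSW = 10.1331
df = (3, 23)
p-value (upper-tail) = 0.00019
At α=0.05: p < α → reject H₀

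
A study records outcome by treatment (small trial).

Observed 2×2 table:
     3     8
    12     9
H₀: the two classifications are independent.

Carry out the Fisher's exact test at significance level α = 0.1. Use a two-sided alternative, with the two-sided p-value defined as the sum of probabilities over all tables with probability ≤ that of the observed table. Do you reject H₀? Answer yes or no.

reject H₀: no

Margins: r₁=11, r₂=21, c₁=15, c₂=17, n=32
p_obs = C(11,3)·C(21,12)/C(32,15); sum pmf over tables with pmf ≤ p_obs
p-value (two-sided) = 0.14746
At α=0.1: p ≥ α → fail to reject H₀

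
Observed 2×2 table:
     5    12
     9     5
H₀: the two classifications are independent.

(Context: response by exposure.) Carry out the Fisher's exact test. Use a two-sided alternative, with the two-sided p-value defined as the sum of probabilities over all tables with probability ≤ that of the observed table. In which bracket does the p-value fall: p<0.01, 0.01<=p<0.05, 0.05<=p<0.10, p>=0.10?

p-value bracket: 0.05<=p<0.10

Margins: r₁=17, r₂=14, c₁=14, c₂=17, n=31
p_obs = C(17,5)·C(14,9)/C(31,14); sum pmf over tables with pmf ≤ p_obs
p-value (two-sided) = 0.07592
→ bracket: 0.05<=p<0.10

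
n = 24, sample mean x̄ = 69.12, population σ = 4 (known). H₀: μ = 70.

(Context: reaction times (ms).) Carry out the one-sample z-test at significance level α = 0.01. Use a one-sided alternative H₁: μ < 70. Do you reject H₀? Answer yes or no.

reject H₀: no

SE = σ/√n = 4/√24 = 0.8165
z = (x̄−μ₀)/SE = (69.12−70)/0.8165 = -1.0778
p-value (one-sided, H₁ less) = 0.14057
At α=0.01: p ≥ α → fail to reject H₀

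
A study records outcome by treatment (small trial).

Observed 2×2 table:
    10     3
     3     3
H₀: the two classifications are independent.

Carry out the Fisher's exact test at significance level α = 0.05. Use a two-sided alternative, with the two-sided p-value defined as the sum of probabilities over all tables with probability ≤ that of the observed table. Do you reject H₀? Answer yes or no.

reject H₀: no

Margins: r₁=13, r₂=6, c₁=13, c₂=6, n=19
p_obs = C(13,10)·C(6,3)/C(19,13); sum pmf over tables with pmf ≤ p_obs
p-value (two-sided) = 0.32010
At α=0.05: p ≥ α → fail to reject H₀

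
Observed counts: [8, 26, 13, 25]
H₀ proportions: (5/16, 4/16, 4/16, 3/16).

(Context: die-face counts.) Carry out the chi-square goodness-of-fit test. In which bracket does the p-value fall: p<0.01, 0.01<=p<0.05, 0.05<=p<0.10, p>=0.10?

p-value bracket: p<0.01

n = 72; E_i = n·p_i = [22.50, 18.00, 18.00, 13.50]
χ² = (8−22.50)²/22.50 + (26−18.00)²/18.00 + (13−18.00)²/18.00 + (25−13.50)²/13.50 = 24.0852
df = 3
p-value (upper-tail) = 0.00002
→ bracket: p<0.01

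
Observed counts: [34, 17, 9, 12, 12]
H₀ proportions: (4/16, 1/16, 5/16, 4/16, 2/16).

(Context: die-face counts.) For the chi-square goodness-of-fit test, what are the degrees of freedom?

df = k − 1 = 5 − 1 = 4

degrees of freedom = 4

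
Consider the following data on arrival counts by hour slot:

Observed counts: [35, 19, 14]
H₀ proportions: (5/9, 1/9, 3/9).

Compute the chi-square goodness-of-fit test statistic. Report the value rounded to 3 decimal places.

test statistic = 20.853

n = 68; E_i = n·p_i = [37.78, 7.56, 22.67]
χ² = (35−37.78)²/37.78 + (19−7.56)²/7.56 + (14−22.67)²/22.67 = 20.8529
df = 2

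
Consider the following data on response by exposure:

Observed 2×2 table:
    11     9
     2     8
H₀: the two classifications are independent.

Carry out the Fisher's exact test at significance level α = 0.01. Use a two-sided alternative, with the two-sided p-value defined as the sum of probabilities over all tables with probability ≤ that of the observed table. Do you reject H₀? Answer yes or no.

reject H₀: no

Margins: r₁=20, r₂=10, c₁=13, c₂=17, n=30
p_obs = C(20,11)·C(10,2)/C(30,13); sum pmf over tables with pmf ≤ p_obs
p-value (two-sided) = 0.11935
At α=0.01: p ≥ α → fail to reject H₀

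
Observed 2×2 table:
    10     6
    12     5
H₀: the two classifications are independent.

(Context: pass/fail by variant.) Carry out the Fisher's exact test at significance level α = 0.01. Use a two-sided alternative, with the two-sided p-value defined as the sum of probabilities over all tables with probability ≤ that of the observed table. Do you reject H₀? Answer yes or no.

reject H₀: no

Margins: r₁=16, r₂=17, c₁=22, c₂=11, n=33
p_obs = C(16,10)·C(17,12)/C(33,22); sum pmf over tables with pmf ≤ p_obs
p-value (two-sided) = 0.72068
At α=0.01: p ≥ α → fail to reject H₀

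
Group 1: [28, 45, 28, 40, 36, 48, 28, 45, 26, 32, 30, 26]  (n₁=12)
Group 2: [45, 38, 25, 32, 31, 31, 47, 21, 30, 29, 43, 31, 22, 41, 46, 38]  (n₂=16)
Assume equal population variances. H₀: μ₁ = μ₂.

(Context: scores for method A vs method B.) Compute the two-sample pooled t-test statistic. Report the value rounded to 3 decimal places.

x̄₁=34.333, s₁=8.161, n₁=12
x̄₂=34.375, s₂=8.405, n₂=16
s_p² = [11·8.161² + 15·8.405²]/26 = 68.9391
SE = √(s_p²·(1/12+1/16)) = 3.1707
t = (34.333−34.375)/3.1707 = -0.0131
df = 26

test statistic = -0.013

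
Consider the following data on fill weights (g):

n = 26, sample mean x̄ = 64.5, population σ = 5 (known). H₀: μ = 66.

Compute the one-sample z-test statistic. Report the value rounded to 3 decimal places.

test statistic = -1.530

SE = σ/√n = 5/√26 = 0.9806
z = (x̄−μ₀)/SE = (64.5−66)/0.9806 = -1.5297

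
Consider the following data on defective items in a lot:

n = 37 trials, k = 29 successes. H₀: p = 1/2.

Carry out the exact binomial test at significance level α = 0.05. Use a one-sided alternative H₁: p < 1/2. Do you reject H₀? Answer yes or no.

Exact binomial: n=37, k=29, p₀=1/2=0.5000
P(X≤29) from Σ C(n,i)·p₀^i·(1−p₀)^(n−i)
p-value (one-sided, H₁ less) = 0.99990
At α=0.05: p ≥ α → fail to reject H₀

reject H₀: no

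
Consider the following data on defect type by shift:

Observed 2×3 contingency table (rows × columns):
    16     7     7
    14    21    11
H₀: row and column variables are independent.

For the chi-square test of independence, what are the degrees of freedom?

df = (r−1)(c−1) = (2−1)·(3−1) = 2

degrees of freedom = 2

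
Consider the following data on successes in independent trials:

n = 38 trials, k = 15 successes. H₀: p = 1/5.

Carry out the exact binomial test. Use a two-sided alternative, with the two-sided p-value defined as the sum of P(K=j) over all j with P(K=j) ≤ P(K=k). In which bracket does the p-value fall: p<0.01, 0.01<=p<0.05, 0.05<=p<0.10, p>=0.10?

Exact binomial: n=38, k=15, p₀=1/5=0.2000
P(X=j) = C(n,j)·p₀^j·(1−p₀)^(n−j); p = Σ P(X=j) over j with P(X=j) ≤ P(X=15)
p-value (two-sided) = 0.00673
→ bracket: p<0.01

p-value bracket: p<0.01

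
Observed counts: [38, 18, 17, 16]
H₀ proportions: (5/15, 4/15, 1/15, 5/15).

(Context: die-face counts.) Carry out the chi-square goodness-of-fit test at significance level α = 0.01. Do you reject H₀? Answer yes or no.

n = 89; E_i = n·p_i = [29.67, 23.73, 5.93, 29.67]
χ² = (38−29.67)²/29.67 + (18−23.73)²/23.73 + (17−5.93)²/5.93 + (16−29.67)²/29.67 = 30.6629
df = 3
p-value (upper-tail) = 0.00000
At α=0.01: p < α → reject H₀

reject H₀: yes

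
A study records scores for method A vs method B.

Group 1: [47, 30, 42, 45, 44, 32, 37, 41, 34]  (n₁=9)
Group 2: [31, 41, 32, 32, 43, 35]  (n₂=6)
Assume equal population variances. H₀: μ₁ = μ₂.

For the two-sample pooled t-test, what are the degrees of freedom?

df = n₁ + n₂ − 2 = 9 + 6 − 2 = 13

degrees of freedom = 13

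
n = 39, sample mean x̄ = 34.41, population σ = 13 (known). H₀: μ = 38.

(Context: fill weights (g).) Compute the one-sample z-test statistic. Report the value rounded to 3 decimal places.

SE = σ/√n = 13/√39 = 2.0817
z = (x̄−μ₀)/SE = (34.41−38)/2.0817 = -1.7246

test statistic = -1.725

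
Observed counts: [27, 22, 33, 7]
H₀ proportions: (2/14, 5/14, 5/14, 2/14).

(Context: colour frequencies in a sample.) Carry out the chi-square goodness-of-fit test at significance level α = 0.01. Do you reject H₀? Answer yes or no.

n = 89; E_i = n·p_i = [12.71, 31.79, 31.79, 12.71]
χ² = (27−12.71)²/12.71 + (22−31.79)²/31.79 + (33−31.79)²/31.79 + (7−12.71)²/12.71 = 21.6787
df = 3
p-value (upper-tail) = 0.00008
At α=0.01: p < α → reject H₀

reject H₀: yes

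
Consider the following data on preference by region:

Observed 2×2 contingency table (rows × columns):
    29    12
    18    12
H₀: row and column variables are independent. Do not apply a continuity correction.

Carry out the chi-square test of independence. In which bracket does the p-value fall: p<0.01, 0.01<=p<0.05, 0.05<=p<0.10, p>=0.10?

p-value bracket: p>=0.10

Row totals [41, 30], col totals [47, 24], n=71
χ² = (29−27.14)²/27.14 + (12−13.86)²/13.86 + (18−19.86)²/19.86 + (12−10.14)²/10.14 = 0.8916
df = 1
p-value (upper-tail) = 0.34503
→ bracket: p>=0.10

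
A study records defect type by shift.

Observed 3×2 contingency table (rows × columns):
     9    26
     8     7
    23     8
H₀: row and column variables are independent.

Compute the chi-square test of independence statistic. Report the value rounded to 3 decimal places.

test statistic = 15.572

Row totals [35, 15, 31], col totals [40, 41], n=81
χ² = (9−17.28)²/17.28 + (26−17.72)²/17.72 + (8−7.41)²/7.41 + (7−7.59)²/7.59 + (23−15.31)²/15.31 + (8−15.69)²/15.69 = 15.5719
df = 2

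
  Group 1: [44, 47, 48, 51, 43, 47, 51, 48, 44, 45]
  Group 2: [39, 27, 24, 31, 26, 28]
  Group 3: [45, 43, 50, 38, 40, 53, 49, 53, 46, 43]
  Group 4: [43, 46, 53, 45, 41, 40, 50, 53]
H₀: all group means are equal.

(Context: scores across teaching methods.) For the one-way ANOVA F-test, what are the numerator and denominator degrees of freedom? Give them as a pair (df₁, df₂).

k = 4 groups, N = 34 total
df = (k−1, N−k) = (4−1, 34−4) = (3, 30)

degrees of freedom = [3, 30]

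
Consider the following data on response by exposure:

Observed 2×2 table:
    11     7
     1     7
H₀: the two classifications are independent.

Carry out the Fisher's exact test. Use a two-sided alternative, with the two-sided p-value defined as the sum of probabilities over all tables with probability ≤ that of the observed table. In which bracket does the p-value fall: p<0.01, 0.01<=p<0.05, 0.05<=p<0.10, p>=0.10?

p-value bracket: 0.01<=p<0.05

Margins: r₁=18, r₂=8, c₁=12, c₂=14, n=26
p_obs = C(18,11)·C(8,1)/C(26,12); sum pmf over tables with pmf ≤ p_obs
p-value (two-sided) = 0.03570
→ bracket: 0.01<=p<0.05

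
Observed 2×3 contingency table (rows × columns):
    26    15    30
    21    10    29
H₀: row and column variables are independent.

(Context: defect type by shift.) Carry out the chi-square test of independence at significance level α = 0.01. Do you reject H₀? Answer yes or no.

reject H₀: no

Row totals [71, 60], col totals [47, 25, 59], n=131
χ² = (26−25.47)²/25.47 + (15−13.55)²/13.55 + (30−31.98)²/31.98 + (21−21.53)²/21.53 + (10−11.45)²/11.45 + (29−27.02)²/27.02 = 0.6296
df = 2
p-value (upper-tail) = 0.72992
At α=0.01: p ≥ α → fail to reject H₀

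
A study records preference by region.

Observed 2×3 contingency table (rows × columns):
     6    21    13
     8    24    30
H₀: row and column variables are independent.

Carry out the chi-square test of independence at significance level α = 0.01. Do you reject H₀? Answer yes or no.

Row totals [40, 62], col totals [14, 45, 43], n=102
χ² = (6−5.49)²/5.49 + (21−17.65)²/17.65 + (13−16.86)²/16.86 + (8−8.51)²/8.51 + (24−27.35)²/27.35 + (30−26.14)²/26.14 = 2.5816
df = 2
p-value (upper-tail) = 0.27504
At α=0.01: p ≥ α → fail to reject H₀

reject H₀: no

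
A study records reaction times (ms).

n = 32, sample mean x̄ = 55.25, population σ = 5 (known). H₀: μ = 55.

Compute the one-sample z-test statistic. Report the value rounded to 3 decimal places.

SE = σ/√n = 5/√32 = 0.8839
z = (x̄−μ₀)/SE = (55.25−55)/0.8839 = 0.2828

test statistic = 0.283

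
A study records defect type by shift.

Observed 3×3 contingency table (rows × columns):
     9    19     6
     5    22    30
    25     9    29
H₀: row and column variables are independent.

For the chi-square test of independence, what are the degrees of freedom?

df = (r−1)(c−1) = (3−1)·(3−1) = 4

degrees of freedom = 4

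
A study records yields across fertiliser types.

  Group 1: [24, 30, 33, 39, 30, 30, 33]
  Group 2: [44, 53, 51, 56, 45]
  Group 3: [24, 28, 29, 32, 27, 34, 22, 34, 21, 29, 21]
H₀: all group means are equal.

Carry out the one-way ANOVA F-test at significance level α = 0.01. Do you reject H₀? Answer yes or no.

Group means [31.29, 49.80, 27.36], grand mean 33.435
SSB = Σnᵢ(x̄ᵢ−x̄)² = 1776.878; SSW = ΣΣ(x−x̄ᵢ)² = 466.774
MSB = 1776.878/2 = 888.4391; MSW = 466.774/20 = 23.3387
F = MSB/MSW = 38.0672
df = (2, 20)
p-value (upper-tail) = 0.00000
At α=0.01: p < α → reject H₀

reject H₀: yes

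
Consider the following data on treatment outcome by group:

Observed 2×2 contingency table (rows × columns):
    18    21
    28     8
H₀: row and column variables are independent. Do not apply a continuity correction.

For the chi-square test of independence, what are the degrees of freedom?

degrees of freedom = 1

df = (r−1)(c−1) = (2−1)·(2−1) = 1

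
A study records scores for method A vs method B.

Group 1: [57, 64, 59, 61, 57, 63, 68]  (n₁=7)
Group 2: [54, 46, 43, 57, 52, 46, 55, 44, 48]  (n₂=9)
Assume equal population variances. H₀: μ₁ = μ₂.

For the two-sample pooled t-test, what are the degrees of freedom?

df = n₁ + n₂ − 2 = 7 + 9 − 2 = 14

degrees of freedom = 14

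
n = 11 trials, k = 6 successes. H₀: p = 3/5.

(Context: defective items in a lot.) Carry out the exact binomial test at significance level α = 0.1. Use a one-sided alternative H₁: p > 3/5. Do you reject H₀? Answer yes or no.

reject H₀: no

Exact binomial: n=11, k=6, p₀=3/5=0.6000
P(X≥6) from Σ C(n,i)·p₀^i·(1−p₀)^(n−i)
p-value (one-sided, H₁ greater) = 0.75350
At α=0.1: p ≥ α → fail to reject H₀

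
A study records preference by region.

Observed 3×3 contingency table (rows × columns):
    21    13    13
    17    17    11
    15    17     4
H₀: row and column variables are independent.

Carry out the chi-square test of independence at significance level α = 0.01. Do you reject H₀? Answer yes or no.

Row totals [47, 45, 36], col totals [53, 47, 28], n=128
χ² = (21−19.46)²/19.46 + (13−17.26)²/17.26 + (13−10.28)²/10.28 + (17−18.63)²/18.63 + (17−16.52)²/16.52 + (11−9.84)²/9.84 + (15−14.91)²/14.91 + (17−13.22)²/13.22 + (4−7.88)²/7.88 = 5.1727
df = 4
p-value (upper-tail) = 0.27003
At α=0.01: p ≥ α → fail to reject H₀

reject H₀: no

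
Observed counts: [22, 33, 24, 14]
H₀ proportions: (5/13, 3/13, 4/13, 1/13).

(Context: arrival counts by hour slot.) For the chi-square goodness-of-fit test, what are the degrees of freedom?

df = k − 1 = 4 − 1 = 3

degrees of freedom = 3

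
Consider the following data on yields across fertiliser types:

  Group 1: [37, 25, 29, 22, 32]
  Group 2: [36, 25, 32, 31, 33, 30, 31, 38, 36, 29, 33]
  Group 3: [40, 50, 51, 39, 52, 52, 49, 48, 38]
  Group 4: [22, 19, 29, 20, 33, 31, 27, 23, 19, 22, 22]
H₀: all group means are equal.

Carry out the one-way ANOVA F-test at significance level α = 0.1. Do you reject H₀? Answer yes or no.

reject H₀: yes

Group means [29.00, 32.18, 46.56, 24.27], grand mean 32.917
SSB = Σnᵢ(x̄ᵢ−x̄)² = 2578.710; SSW = ΣΣ(x−x̄ᵢ)² = 786.040
MSB = 2578.710/3 = 859.5699; MSW = 786.040/32 = 24.5638
F = MSB/MSW = 34.9934
df = (3, 32)
p-value (upper-tail) = 0.00000
At α=0.1: p < α → reject H₀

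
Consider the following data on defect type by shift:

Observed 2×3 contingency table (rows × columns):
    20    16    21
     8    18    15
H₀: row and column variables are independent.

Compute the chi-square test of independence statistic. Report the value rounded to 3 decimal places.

test statistic = 3.748

Row totals [57, 41], col totals [28, 34, 36], n=98
χ² = (20−16.29)²/16.29 + (16−19.78)²/19.78 + (21−20.94)²/20.94 + (8−11.71)²/11.71 + (18−14.22)²/14.22 + (15−15.06)²/15.06 = 3.7482
df = 2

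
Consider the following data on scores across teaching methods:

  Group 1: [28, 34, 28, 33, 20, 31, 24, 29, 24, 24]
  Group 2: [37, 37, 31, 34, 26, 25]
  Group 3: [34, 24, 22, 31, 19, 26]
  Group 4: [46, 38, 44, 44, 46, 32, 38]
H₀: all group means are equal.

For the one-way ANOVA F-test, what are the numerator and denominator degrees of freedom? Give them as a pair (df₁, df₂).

degrees of freedom = [3, 25]

k = 4 groups, N = 29 total
df = (k−1, N−k) = (4−1, 29−4) = (3, 25)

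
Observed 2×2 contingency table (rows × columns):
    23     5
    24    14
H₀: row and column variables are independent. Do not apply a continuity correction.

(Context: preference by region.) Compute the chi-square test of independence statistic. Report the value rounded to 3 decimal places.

test statistic = 2.834

Row totals [28, 38], col totals [47, 19], n=66
χ² = (23−19.94)²/19.94 + (5−8.06)²/8.06 + (24−27.06)²/27.06 + (14−10.94)²/10.94 = 2.8344
df = 1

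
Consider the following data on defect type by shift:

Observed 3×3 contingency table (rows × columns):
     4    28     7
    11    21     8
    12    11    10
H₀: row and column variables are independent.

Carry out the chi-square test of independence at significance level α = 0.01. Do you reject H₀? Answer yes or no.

Row totals [39, 40, 33], col totals [27, 60, 25], n=112
χ² = (4−9.40)²/9.40 + (28−20.89)²/20.89 + (7−8.71)²/8.71 + (11−9.64)²/9.64 + (21−21.43)²/21.43 + (8−8.93)²/8.93 + (12−7.96)²/7.96 + (11−17.68)²/17.68 + (10−7.37)²/7.37 = 11.6727
df = 4
p-value (upper-tail) = 0.01996
At α=0.01: p ≥ α → fail to reject H₀

reject H₀: no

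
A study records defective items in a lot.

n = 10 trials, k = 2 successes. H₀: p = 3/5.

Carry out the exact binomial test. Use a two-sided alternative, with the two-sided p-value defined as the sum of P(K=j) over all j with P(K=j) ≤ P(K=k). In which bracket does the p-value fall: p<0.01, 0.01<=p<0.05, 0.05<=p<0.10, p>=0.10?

p-value bracket: 0.01<=p<0.05

Exact binomial: n=10, k=2, p₀=3/5=0.6000
P(X=j) = C(n,j)·p₀^j·(1−p₀)^(n−j); p = Σ P(X=j) over j with P(X=j) ≤ P(X=2)
p-value (two-sided) = 0.01834
→ bracket: 0.01<=p<0.05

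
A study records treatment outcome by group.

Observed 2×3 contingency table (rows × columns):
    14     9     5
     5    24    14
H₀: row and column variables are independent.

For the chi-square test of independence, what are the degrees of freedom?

df = (r−1)(c−1) = (2−1)·(3−1) = 2

degrees of freedom = 2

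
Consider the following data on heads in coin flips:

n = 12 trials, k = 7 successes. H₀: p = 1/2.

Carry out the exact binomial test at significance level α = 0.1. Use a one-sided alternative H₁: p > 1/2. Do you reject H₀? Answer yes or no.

Exact binomial: n=12, k=7, p₀=1/2=0.5000
P(X≥7) from Σ C(n,i)·p₀^i·(1−p₀)^(n−i)
p-value (one-sided, H₁ greater) = 0.38721
At α=0.1: p ≥ α → fail to reject H₀

reject H₀: no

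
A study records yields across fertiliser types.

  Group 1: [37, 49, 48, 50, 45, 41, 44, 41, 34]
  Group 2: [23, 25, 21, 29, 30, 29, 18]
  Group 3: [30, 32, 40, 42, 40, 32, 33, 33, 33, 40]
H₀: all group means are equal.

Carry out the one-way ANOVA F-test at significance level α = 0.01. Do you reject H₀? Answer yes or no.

Group means [43.22, 25.00, 35.50], grand mean 35.346
SSB = Σnᵢ(x̄ᵢ−x̄)² = 1307.829; SSW = ΣΣ(x−x̄ᵢ)² = 542.056
MSB = 1307.829/2 = 653.9145; MSW = 542.056/23 = 23.5676
F = MSB/MSW = 27.7463
df = (2, 23)
p-value (upper-tail) = 0.00000
At α=0.01: p < α → reject H₀

reject H₀: yes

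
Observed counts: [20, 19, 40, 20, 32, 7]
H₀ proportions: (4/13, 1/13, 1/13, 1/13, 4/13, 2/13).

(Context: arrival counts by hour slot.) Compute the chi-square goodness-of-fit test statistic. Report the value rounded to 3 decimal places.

test statistic = 120.257

n = 138; E_i = n·p_i = [42.46, 10.62, 10.62, 10.62, 42.46, 21.23]
χ² = (20−42.46)²/42.46 + (19−10.62)²/10.62 + (40−10.62)²/10.62 + (20−10.62)²/10.62 + (32−42.46)²/42.46 + (7−21.23)²/21.23 = 120.2572
df = 5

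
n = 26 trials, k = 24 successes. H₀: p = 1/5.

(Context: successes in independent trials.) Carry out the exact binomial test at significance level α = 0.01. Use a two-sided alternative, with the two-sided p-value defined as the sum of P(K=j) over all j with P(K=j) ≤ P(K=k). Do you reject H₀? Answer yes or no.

Exact binomial: n=26, k=24, p₀=1/5=0.2000
P(X=j) = C(n,j)·p₀^j·(1−p₀)^(n−j); p = Σ P(X=j) over j with P(X=j) ≤ P(X=24)
p-value (two-sided) = 0.00000
At α=0.01: p < α → reject H₀

reject H₀: yes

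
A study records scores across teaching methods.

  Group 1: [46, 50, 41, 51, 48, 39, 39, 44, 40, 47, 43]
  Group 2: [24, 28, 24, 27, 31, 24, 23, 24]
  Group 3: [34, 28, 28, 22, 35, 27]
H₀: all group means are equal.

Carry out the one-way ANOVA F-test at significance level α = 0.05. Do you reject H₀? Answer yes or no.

Group means [44.36, 25.62, 29.00], grand mean 34.680
SSB = Σnᵢ(x̄ᵢ−x̄)² = 1881.020; SSW = ΣΣ(x−x̄ᵢ)² = 358.420
MSB = 1881.020/2 = 940.5098; MSW = 358.420/22 = 16.2918
F = MSB/MSW = 57.7289
df = (2, 22)
p-value (upper-tail) = 0.00000
At α=0.05: p < α → reject H₀

reject H₀: yes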